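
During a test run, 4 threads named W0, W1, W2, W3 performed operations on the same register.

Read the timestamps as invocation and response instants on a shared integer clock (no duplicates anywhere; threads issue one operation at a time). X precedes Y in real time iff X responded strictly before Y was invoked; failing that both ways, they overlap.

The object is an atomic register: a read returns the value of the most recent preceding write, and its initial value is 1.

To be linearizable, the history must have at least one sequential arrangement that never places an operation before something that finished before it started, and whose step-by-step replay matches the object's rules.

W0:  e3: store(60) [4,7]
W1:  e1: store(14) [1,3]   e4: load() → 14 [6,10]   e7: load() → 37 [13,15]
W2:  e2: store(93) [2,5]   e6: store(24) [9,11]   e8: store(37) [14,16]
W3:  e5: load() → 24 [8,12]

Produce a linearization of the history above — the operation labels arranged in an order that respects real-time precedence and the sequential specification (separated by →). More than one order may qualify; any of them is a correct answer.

e2 → e1 → e4 → e3 → e6 → e5 → e8 → e7

after step 1 (e2 store(93)): value 93
after step 2 (e1 store(14)): value 14
after step 3 (e4 load() → 14): value 14
after step 4 (e3 store(60)): value 60
after step 5 (e6 store(24)): value 24
after step 6 (e5 load() → 24): value 24
after step 7 (e8 store(37)): value 37
after step 8 (e7 load() → 37): value 37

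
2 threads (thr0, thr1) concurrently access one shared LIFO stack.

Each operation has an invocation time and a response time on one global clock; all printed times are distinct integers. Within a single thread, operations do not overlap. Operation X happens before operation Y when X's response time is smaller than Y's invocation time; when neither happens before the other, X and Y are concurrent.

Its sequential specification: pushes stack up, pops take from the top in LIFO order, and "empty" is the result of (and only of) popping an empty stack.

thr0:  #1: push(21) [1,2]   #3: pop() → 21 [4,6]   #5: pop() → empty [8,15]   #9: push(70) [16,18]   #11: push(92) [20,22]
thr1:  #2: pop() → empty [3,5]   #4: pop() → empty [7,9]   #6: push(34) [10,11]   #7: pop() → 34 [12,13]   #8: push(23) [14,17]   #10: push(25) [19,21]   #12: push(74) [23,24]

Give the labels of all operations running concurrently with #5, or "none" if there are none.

#5 spans [8,15]: anything still running between times 8 and 15 counts as concurrent
#1 [1,2]: before
#2 [3,5]: before
#3 [4,6]: before
#4 [7,9]: concurrent
#6 [10,11]: concurrent
#7 [12,13]: concurrent
#8 [14,17]: concurrent
#9 [16,18]: after
#10 [19,21]: after
#11 [20,22]: after
#12 [23,24]: after

#4, #6, #7, #8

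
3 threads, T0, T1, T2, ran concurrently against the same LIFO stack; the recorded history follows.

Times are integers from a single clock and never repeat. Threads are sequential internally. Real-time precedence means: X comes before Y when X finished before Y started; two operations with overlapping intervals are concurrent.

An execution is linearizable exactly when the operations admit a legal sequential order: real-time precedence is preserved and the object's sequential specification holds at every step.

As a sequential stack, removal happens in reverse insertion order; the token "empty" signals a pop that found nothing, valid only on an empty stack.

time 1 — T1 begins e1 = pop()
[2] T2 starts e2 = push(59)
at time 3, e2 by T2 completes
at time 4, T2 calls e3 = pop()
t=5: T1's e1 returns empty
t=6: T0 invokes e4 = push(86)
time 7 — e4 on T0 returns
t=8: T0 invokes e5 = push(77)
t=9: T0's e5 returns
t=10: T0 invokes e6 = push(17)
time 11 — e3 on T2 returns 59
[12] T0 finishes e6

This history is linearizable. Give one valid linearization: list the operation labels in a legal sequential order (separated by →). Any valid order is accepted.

e1 → e2 → e3 → e4 → e5 → e6

1. e1 pop() → empty, leaving stack <>
2. e2 push(59), leaving stack <59>
3. e3 pop() → 59, leaving stack <>
4. e4 push(86), leaving stack <86>
5. e5 push(77), leaving stack <86,77>
6. e6 push(17), leaving stack <86,77,17>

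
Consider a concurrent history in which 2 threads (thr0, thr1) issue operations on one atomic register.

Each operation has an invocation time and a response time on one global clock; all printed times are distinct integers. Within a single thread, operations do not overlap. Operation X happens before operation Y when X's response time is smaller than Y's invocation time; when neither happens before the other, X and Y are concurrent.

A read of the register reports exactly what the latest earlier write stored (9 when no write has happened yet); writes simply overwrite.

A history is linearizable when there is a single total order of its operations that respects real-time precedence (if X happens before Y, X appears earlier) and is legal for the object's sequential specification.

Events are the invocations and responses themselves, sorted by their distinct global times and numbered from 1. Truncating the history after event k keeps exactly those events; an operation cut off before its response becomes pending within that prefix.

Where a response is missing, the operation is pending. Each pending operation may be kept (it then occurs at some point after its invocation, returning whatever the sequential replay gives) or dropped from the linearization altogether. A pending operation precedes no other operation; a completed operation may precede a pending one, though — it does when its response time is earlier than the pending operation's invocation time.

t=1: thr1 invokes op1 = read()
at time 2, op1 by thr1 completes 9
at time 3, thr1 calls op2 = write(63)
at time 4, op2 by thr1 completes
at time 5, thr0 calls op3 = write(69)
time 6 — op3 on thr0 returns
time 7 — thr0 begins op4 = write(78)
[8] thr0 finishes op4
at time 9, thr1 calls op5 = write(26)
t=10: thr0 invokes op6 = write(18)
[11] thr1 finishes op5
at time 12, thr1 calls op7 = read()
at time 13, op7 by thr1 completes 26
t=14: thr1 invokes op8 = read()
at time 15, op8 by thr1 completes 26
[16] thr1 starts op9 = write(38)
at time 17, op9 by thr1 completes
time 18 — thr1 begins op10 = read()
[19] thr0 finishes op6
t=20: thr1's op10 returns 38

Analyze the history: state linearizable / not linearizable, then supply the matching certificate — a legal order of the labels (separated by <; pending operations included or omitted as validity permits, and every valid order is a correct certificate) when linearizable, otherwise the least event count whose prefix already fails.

linearizable — witness: op1 < op2 < op3 < op4 < op5 < op7 < op8 < op6 < op9 < op10

1. op1 read() → 9, leaving value 9
2. op2 write(63), leaving value 63
3. op3 write(69), leaving value 69
4. op4 write(78), leaving value 78
5. op5 write(26), leaving value 26
6. op7 read() → 26, leaving value 26
7. op8 read() → 26, leaving value 26
8. op6 write(18), leaving value 18
9. op9 write(38), leaving value 38
10. op10 read() → 38, leaving value 38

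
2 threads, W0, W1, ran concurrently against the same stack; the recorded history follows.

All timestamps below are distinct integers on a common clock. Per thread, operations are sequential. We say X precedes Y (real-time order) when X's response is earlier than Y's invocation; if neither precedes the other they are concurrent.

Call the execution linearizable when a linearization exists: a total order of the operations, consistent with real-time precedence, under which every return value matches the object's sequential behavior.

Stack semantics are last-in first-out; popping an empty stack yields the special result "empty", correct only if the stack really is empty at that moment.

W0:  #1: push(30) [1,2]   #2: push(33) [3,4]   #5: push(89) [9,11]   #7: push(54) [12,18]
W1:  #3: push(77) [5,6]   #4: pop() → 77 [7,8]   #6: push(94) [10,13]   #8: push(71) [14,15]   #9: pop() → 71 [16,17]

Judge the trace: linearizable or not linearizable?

linearizable

a witness: #1, #2, #3, #4, #5, #6, #7, #8, #9
after step 1 (#1 push(30)): stack <30>
after step 2 (#2 push(33)): stack <30,33>
after step 3 (#3 push(77)): stack <30,33,77>
after step 4 (#4 pop() → 77): stack <30,33>
after step 5 (#5 push(89)): stack <30,33,89>
after step 6 (#6 push(94)): stack <30,33,89,94>
after step 7 (#7 push(54)): stack <30,33,89,94,54>
after step 8 (#8 push(71)): stack <30,33,89,94,54,71>
after step 9 (#9 pop() → 71): stack <30,33,89,94,54>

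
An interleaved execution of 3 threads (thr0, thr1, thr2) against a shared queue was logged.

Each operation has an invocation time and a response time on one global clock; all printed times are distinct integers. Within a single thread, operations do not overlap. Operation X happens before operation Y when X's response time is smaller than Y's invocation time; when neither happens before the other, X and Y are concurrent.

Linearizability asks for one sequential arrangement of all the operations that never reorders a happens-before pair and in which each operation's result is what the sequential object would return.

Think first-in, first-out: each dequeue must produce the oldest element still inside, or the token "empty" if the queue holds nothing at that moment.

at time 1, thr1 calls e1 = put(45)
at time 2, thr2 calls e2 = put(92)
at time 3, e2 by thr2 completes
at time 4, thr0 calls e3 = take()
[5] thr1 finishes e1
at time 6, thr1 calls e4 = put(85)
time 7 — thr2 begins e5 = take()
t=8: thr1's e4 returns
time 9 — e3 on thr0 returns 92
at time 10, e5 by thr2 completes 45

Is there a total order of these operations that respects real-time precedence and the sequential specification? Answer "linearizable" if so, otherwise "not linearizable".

linearizable

witness order: e1, e2, e4, e5, e3
after step 1 (e1 put(45)): queue <45>
after step 2 (e2 put(92)): queue <45,92>
after step 3 (e4 put(85)): queue <45,92,85>
after step 4 (e5 take() → 45): queue <92,85>
after step 5 (e3 take() → 92): queue <85>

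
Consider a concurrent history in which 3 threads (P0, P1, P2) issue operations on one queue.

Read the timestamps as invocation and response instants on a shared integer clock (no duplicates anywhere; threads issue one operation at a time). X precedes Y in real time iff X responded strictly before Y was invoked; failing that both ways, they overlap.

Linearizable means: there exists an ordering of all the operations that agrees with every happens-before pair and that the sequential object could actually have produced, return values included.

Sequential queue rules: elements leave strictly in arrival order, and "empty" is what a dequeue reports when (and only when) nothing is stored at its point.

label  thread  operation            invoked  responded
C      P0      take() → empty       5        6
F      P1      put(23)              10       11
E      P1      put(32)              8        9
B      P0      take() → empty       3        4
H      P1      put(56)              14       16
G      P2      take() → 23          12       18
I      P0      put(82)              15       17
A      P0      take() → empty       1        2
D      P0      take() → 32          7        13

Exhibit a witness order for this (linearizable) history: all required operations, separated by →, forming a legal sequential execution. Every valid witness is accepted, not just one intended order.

1. A take() → empty, leaving queue <>
2. B take() → empty, leaving queue <>
3. C take() → empty, leaving queue <>
4. E put(32), leaving queue <32>
5. D take() → 32, leaving queue <>
6. F put(23), leaving queue <23>
7. G take() → 23, leaving queue <>
8. H put(56), leaving queue <56>
9. I put(82), leaving queue <56,82>

A → B → C → E → D → F → G → H → I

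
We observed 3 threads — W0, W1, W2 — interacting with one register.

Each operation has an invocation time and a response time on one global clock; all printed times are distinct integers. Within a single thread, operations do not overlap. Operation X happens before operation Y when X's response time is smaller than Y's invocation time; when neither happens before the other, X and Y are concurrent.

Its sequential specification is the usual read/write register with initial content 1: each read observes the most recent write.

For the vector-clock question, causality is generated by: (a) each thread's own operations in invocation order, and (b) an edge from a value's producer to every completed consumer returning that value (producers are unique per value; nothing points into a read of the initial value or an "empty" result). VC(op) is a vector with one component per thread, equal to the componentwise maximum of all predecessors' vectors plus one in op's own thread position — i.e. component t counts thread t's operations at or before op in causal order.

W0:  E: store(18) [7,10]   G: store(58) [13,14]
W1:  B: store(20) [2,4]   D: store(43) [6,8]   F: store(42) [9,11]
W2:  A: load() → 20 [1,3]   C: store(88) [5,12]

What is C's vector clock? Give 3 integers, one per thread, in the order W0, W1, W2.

VC(B, invoked at 2): no causal predecessors; +1 on W1 → (0, 1, 0)
VC(E, invoked at 7): no causal predecessors; +1 on W0 → (1, 0, 0)
from VC(B)=(0, 1, 0), A (invoked 1) maxes components and bumps W2 → (0, 1, 1)
from VC(B)=(0, 1, 0), D (invoked 6) maxes components and bumps W1 → (0, 2, 0)
from VC(E)=(1, 0, 0), G (invoked 13) maxes components and bumps W0 → (2, 0, 0)
from VC(A)=(0, 1, 1), C (invoked 5) maxes components and bumps W2 → (0, 1, 2)
from VC(D)=(0, 2, 0), F (invoked 9) maxes components and bumps W1 → (0, 3, 0)
target: VC(C) = (0, 1, 2)

(0, 1, 2)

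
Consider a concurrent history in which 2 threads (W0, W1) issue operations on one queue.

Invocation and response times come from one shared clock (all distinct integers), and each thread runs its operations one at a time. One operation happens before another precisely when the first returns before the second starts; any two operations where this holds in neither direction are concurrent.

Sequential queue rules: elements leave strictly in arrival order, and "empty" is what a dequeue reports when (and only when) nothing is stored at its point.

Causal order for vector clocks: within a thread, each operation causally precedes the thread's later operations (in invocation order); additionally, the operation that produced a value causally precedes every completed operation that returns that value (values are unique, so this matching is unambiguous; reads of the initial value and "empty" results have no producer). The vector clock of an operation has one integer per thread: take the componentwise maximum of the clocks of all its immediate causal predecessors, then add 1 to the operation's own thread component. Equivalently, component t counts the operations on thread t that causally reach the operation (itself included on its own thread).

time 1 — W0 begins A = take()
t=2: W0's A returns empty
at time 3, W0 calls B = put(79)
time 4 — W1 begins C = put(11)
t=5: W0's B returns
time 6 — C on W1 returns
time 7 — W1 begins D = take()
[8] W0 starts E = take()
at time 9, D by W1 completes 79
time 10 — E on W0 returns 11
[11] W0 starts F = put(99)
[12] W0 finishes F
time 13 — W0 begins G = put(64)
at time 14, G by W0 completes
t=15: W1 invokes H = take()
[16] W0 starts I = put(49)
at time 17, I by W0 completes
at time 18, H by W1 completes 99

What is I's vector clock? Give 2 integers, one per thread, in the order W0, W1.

(6, 1)

C, invoked 4, has no incoming edges; only W1's bump applies → (0, 1)
A, invoked 1, has no incoming edges; only W0's bump applies → (1, 0)
B (invocation 3): componentwise max over VC(A)=(1, 0), +1 at W0, giving (2, 0)
D (invocation 7): componentwise max over VC(B)=(2, 0), VC(C)=(0, 1), +1 at W1, giving (2, 2)
E (invocation 8): componentwise max over VC(B)=(2, 0), VC(C)=(0, 1), +1 at W0, giving (3, 1)
F (invocation 11): componentwise max over VC(E)=(3, 1), +1 at W0, giving (4, 1)
G (invocation 13): componentwise max over VC(F)=(4, 1), +1 at W0, giving (5, 1)
H (invocation 15): componentwise max over VC(D)=(2, 2), VC(F)=(4, 1), +1 at W1, giving (4, 3)
I (invocation 16): componentwise max over VC(G)=(5, 1), +1 at W0, giving (6, 1)
target: VC(I) = (6, 1)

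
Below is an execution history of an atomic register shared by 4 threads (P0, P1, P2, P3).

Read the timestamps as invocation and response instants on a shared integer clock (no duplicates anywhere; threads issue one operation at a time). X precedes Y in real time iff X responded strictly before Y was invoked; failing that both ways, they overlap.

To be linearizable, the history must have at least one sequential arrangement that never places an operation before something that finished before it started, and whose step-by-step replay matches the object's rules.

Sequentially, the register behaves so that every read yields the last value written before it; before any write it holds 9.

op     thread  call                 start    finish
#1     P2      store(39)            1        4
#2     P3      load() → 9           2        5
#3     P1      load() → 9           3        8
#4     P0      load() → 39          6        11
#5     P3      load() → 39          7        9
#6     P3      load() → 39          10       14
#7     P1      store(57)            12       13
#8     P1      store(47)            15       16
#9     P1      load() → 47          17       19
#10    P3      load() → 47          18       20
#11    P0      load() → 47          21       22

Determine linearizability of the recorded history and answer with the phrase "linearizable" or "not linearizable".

linearizable

witness order: #2, #3, #1, #4, #5, #6, #7, #8, #9, #10, #11
step 1: #2 load() → 9 — value 9
step 2: #3 load() → 9 — value 9
step 3: #1 store(39) — value 39
step 4: #4 load() → 39 — value 39
step 5: #5 load() → 39 — value 39
step 6: #6 load() → 39 — value 39
step 7: #7 store(57) — value 57
step 8: #8 store(47) — value 47
step 9: #9 load() → 47 — value 47
step 10: #10 load() → 47 — value 47
step 11: #11 load() → 47 — value 47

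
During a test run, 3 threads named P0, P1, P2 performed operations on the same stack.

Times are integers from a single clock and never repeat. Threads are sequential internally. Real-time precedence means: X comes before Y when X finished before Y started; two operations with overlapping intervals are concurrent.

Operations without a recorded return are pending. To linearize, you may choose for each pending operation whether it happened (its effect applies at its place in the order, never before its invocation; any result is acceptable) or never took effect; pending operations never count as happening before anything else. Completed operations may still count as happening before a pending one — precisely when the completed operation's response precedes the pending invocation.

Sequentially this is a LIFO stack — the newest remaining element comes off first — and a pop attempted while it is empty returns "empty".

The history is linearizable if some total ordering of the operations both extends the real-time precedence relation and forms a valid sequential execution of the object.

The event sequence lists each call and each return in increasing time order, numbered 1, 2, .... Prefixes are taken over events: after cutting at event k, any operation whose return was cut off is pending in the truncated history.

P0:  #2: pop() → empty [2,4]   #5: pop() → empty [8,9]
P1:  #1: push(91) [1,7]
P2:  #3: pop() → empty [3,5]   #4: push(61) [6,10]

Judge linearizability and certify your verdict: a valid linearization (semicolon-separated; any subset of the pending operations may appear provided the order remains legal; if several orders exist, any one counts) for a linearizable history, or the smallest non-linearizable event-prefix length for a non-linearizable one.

not linearizable — minimal violating prefix: 9 events

prefix check: 1..8 passes, 1..9 fails once #5's time-9 response joins
every one of the 6 real-time-consistent orders over 4 completed stack ops fails the sequential spec
no completion choice of the 1 pending operation (#4) rescues it — every subset was tried
sample order #1, #2, #3, #5 (pending dropped) stalls at step 2 — #2 pop() → empty has no legal effect
sample order #1, #3, #2, #5 (pending dropped) stalls at step 2 — #3 pop() → empty has no legal effect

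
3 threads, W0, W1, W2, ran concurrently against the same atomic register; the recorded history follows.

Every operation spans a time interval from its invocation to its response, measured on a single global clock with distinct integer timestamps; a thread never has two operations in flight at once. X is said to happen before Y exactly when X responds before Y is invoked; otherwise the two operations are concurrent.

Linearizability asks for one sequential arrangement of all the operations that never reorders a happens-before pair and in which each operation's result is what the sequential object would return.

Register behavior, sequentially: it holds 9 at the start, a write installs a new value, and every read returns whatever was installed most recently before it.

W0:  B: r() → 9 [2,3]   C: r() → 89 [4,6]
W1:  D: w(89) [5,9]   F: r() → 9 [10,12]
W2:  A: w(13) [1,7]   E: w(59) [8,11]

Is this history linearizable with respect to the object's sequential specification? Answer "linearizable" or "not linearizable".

cut after 11 events: linearizable; cut after 12 events (F responds, time 12): not linearizable
6 completed operations, 19 real-time-consistent orders — every atomic register replay fails
e.g. A, B, C, D, E, F: illegal at step 2, since B r() → 9 cannot apply there
e.g. A, B, C, D, F, E: illegal at step 2, since B r() → 9 cannot apply there

not linearizable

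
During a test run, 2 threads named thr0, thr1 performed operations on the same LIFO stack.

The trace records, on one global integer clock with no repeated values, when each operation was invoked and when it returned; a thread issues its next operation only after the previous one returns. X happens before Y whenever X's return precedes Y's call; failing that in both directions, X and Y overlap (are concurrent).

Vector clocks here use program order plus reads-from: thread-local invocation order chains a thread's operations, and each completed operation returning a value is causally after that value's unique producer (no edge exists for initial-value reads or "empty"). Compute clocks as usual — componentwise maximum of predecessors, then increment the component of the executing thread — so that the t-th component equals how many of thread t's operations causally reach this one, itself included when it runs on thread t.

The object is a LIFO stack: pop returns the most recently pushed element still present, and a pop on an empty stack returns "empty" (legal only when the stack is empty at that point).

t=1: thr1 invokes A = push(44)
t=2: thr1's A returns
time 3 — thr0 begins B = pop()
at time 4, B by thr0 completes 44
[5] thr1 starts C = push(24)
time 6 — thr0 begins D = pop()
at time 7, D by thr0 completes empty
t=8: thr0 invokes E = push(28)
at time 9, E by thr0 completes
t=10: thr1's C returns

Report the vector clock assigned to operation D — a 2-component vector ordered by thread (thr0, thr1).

(2, 1)

A, invoked 1, has no incoming edges; only thr1's bump applies → (0, 1)
VC(C, invoked at 5): max of VC(A)=(0, 1), then +1 on thread thr1 → (0, 2)
VC(B, invoked at 3): max of VC(A)=(0, 1), then +1 on thread thr0 → (1, 1)
VC(D, invoked at 6): max of VC(B)=(1, 1), then +1 on thread thr0 → (2, 1)
VC(E, invoked at 8): max of VC(D)=(2, 1), then +1 on thread thr0 → (3, 1)
target: VC(D) = (2, 1)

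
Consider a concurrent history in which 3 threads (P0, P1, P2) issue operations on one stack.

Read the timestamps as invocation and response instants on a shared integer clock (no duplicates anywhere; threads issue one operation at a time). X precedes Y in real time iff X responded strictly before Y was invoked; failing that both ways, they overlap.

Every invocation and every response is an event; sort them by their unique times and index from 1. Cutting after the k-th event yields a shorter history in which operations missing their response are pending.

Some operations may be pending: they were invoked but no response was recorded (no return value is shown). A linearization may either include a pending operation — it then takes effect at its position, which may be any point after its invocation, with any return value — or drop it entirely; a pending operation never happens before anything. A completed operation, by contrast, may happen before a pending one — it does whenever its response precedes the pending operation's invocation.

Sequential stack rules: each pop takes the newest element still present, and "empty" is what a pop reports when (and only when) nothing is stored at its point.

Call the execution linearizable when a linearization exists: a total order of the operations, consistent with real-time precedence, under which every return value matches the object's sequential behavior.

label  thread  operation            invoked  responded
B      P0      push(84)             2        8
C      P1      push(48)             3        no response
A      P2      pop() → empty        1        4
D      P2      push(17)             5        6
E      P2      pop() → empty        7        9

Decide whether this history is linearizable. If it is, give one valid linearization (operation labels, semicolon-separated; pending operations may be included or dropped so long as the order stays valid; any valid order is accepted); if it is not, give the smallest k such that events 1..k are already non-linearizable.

not linearizable — minimal violating prefix: 9 events

prefix check: 1..8 passes, 1..9 fails once E's time-9 response joins
real-time-consistent orders of the 4 completed operations: 4 — all fail the stack replay
completion choices over the 1 pending operation (C) were checked; none helps
e.g. A, B, D, E (pending dropped): illegal at step 4, since E pop() → empty cannot apply there
e.g. A, D, B, E (pending dropped): illegal at step 4, since E pop() → empty cannot apply there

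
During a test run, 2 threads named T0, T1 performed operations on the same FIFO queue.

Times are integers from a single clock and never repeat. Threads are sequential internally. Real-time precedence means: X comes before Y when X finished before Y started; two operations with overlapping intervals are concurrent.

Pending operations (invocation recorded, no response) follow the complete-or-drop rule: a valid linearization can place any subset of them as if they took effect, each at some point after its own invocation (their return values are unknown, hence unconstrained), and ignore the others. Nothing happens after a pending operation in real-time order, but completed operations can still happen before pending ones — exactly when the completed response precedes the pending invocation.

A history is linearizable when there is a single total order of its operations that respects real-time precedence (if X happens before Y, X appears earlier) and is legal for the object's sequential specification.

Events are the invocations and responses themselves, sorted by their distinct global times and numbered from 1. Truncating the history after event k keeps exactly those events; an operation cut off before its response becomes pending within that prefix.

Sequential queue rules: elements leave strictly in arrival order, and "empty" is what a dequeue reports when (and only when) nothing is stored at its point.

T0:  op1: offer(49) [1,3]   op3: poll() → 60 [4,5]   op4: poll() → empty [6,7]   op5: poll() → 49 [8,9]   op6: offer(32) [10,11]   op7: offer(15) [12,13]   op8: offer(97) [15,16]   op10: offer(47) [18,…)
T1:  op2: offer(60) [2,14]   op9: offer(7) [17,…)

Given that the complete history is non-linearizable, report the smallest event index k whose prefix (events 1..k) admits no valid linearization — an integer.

7

events 1..6 are linearizable, e.g. via op2, op1, op3:
1. op2 offer(60) (pending, included), leaving queue <60>
2. op1 offer(49), leaving queue <60,49>
3. op3 poll() → 60, leaving queue <49>
with event 7 included (op4 responding at time 7), all real-time-consistent orders fail
no completion choice of the 1 pending operation (op2) rescues it — every subset was tried
for example op1, op3, op4 (pending dropped) fails at step 2: op3 poll() → 60 is not legal there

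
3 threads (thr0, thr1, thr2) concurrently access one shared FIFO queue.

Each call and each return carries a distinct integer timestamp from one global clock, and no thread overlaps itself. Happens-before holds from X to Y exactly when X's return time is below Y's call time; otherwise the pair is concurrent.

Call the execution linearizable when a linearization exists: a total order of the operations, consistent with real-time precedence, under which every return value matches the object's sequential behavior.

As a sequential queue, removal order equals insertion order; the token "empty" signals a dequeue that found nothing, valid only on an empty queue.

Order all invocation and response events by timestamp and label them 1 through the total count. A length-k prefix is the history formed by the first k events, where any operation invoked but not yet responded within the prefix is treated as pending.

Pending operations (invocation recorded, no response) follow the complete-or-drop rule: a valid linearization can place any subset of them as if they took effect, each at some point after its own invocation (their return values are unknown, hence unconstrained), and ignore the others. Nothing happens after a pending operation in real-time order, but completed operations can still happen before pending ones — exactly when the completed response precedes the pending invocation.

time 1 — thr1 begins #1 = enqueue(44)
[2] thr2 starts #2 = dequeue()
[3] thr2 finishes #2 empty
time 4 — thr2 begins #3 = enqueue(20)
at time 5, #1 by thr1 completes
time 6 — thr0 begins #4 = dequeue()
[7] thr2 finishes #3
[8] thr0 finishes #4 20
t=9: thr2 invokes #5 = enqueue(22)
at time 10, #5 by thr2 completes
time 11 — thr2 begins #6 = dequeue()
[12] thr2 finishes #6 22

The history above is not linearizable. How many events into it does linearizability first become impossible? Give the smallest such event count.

events 1..11 are still linearizable — one witness is #2, #3, #1, #4, #5:
after step 1 (#2 dequeue() → empty): queue <>
after step 2 (#3 enqueue(20)): queue <20>
after step 3 (#1 enqueue(44)): queue <20,44>
after step 4 (#4 dequeue() → 20): queue <44>
after step 5 (#5 enqueue(22)): queue <44,22>
at event 12 (#6's time-12 response) nothing linearizes any more
one such order, #1, #2, #3, #4, #5, #6, breaks at step 2 where #2 dequeue() → empty is illegal
one such order, #1, #2, #4, #3, #5, #6, breaks at step 2 where #2 dequeue() → empty is illegal

12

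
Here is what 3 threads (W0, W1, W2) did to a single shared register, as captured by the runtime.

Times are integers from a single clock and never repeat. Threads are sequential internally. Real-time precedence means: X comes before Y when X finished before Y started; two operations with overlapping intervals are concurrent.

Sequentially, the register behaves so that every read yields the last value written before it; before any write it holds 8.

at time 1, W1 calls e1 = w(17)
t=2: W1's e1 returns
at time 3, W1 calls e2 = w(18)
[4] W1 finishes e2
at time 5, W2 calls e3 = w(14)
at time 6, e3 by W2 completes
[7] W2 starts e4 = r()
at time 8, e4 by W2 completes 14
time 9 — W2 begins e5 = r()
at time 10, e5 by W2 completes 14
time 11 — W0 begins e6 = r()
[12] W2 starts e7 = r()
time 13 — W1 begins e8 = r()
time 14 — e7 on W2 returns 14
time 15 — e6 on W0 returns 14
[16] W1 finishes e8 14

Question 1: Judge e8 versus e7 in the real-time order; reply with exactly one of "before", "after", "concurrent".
Answer: concurrent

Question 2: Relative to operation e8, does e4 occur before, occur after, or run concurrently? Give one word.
Answer: before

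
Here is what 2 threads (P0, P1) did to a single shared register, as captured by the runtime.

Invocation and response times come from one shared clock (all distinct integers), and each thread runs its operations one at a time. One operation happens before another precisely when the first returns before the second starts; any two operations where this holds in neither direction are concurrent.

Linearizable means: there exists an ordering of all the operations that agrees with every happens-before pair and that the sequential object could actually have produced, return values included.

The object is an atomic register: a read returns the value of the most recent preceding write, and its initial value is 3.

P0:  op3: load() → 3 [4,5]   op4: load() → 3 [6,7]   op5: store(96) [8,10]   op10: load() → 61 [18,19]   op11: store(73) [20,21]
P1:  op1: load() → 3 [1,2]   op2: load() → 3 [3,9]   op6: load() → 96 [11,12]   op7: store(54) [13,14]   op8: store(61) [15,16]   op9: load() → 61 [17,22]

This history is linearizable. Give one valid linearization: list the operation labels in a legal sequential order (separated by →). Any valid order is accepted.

1. op1 load() → 3, leaving value 3
2. op2 load() → 3, leaving value 3
3. op3 load() → 3, leaving value 3
4. op4 load() → 3, leaving value 3
5. op5 store(96), leaving value 96
6. op6 load() → 96, leaving value 96
7. op7 store(54), leaving value 54
8. op8 store(61), leaving value 61
9. op9 load() → 61, leaving value 61
10. op10 load() → 61, leaving value 61
11. op11 store(73), leaving value 73

op1 → op2 → op3 → op4 → op5 → op6 → op7 → op8 → op9 → op10 → op11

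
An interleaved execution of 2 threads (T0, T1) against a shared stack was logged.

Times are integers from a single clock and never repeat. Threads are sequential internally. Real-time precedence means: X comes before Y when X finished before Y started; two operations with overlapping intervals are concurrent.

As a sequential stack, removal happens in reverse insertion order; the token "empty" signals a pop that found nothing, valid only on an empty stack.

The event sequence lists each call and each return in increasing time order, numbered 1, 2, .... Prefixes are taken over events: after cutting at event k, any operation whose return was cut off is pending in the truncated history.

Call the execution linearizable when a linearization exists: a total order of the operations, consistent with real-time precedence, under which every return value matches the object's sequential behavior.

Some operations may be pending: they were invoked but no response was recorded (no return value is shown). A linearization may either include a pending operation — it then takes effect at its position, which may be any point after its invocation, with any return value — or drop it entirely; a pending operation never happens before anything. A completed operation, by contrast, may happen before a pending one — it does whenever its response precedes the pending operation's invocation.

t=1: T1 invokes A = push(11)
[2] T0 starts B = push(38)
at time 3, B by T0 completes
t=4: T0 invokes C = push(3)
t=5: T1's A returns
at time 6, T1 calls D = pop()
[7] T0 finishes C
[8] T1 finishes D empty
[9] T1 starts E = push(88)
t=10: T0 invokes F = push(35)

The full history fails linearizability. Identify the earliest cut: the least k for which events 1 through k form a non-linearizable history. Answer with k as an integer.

one valid order for events 1..7 is A, B, C:
after step 1 (A push(11)): stack <11>
after step 2 (B push(38)): stack <11,38>
after step 3 (C push(3)): stack <11,38,3>
at event 8 (D's time-8 response) nothing linearizes any more
for example A, B, C, D fails at step 4: D pop() → empty is not legal there
for example A, B, D, C fails at step 3: D pop() → empty is not legal there

8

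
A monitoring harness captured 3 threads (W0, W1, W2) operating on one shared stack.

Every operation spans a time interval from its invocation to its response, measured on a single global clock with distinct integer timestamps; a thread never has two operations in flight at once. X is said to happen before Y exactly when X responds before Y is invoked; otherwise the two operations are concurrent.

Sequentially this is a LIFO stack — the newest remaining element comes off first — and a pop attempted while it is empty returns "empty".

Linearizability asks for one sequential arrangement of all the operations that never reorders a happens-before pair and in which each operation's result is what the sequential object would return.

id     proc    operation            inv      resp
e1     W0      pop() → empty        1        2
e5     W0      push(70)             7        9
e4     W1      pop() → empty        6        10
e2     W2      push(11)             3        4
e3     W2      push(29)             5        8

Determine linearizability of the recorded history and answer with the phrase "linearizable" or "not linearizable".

the violation lands at event 10, e4's response at time 10: events 1..9 linearize, events 1..10 do not
5 completed operations, 6 real-time-consistent orders — every stack replay fails
sample order e1, e2, e3, e4, e5 stalls at step 4 — e4 pop() → empty has no legal effect
sample order e1, e2, e3, e5, e4 stalls at step 5 — e4 pop() → empty has no legal effect

not linearizable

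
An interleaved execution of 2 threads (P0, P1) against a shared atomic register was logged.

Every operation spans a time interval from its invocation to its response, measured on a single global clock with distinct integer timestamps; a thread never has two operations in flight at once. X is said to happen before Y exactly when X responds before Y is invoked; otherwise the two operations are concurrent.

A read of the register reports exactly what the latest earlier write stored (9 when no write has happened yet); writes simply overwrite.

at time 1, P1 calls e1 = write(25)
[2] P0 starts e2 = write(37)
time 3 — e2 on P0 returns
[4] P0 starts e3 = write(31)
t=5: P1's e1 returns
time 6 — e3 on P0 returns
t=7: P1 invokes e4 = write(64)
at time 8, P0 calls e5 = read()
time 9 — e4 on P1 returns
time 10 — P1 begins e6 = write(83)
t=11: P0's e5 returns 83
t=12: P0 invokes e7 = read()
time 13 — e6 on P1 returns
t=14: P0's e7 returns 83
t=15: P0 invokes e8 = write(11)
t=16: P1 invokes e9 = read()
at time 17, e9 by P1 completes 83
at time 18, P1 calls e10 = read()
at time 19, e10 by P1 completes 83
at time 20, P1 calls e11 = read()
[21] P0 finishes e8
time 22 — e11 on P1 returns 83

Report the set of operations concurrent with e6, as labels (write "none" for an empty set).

e6 spans [10,13]; an op avoiding the whole window 10..13 is ordered, any other is concurrent
e1 [1,5]: before
e2 [2,3]: before
e3 [4,6]: before
e4 [7,9]: before
e5 [8,11]: concurrent
e7 [12,14]: concurrent
e8 [15,21]: after
e9 [16,17]: after
e10 [18,19]: after
e11 [20,22]: after

e5, e7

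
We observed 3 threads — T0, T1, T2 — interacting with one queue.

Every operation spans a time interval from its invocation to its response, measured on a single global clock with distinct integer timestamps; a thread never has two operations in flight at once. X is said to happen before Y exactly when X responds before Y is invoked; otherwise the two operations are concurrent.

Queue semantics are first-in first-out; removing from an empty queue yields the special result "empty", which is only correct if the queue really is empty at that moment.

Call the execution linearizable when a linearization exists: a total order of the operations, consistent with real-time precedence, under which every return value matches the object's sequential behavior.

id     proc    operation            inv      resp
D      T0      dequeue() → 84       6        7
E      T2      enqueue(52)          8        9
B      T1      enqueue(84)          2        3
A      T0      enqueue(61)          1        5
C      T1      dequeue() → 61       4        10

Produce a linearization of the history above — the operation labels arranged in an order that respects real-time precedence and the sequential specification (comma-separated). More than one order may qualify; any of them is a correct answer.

A, B, C, D, E

1. A enqueue(61), leaving queue <61>
2. B enqueue(84), leaving queue <61,84>
3. C dequeue() → 61, leaving queue <84>
4. D dequeue() → 84, leaving queue <>
5. E enqueue(52), leaving queue <52>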